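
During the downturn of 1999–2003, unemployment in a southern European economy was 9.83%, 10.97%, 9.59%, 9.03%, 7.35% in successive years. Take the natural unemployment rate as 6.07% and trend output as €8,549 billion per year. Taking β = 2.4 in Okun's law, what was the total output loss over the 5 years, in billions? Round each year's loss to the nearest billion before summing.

Year 1999: gap = -2.4 × (9.83 - 6.07) = -9.024%, loss ≈ 8549 × 9.024/100 ≈ 771.
Year 2000: gap = -2.4 × (10.97 - 6.07) = -11.76%, loss ≈ 8549 × 11.76/100 ≈ 1005.
Year 2001: gap = -2.4 × (9.59 - 6.07) = -8.448%, loss ≈ 8549 × 8.448/100 ≈ 722.
Year 2002: gap = -2.4 × (9.03 - 6.07) = -7.104%, loss ≈ 8549 × 7.104/100 ≈ 607.
Year 2003: gap = -2.4 × (7.35 - 6.07) = -3.072%, loss ≈ 8549 × 3.072/100 ≈ 263.
Total lost output = 771 + 1005 + 722 + 607 + 263 = 3368 billion.

€3,368 billion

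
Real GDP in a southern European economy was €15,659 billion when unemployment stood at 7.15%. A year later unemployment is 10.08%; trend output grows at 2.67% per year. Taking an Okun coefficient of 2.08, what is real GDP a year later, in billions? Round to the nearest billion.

€15,123 billion

Δu = 10.08 - 7.15 = 2.93 points.
Okun's law (growth form): g_Y = g_Y* - β × Δu = 2.67 - 2.08 × (2.93) = 2.67 - 6.0944 = -3.4244%.
Real GDP in the next year = 15659 × (1 - 3.4244/100) = 15659 × 0.965756 ≈ 15123 billion.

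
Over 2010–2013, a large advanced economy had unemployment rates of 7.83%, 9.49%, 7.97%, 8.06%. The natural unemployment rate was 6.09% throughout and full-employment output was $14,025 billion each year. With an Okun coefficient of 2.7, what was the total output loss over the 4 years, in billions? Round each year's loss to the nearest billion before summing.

$3,404 billion

Year 2010: gap = -2.7 × (7.83 - 6.09) = -4.698%, loss ≈ 14025 × 4.698/100 ≈ 659.
Year 2011: gap = -2.7 × (9.49 - 6.09) = -9.18%, loss ≈ 14025 × 9.18/100 ≈ 1287.
Year 2012: gap = -2.7 × (7.97 - 6.09) = -5.076%, loss ≈ 14025 × 5.076/100 ≈ 712.
Year 2013: gap = -2.7 × (8.06 - 6.09) = -5.319%, loss ≈ 14025 × 5.319/100 ≈ 746.
Total lost output = 659 + 1287 + 712 + 746 = 3404 billion.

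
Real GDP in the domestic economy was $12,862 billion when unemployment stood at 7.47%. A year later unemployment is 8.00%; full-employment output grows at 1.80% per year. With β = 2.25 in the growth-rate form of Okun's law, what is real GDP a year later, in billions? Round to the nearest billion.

Δu = 8 - 7.47 = 0.53 points.
Okun's law (growth form): g_Y = g_Y* - β × Δu = 1.80 - 2.25 × (0.53) = 1.8 - 1.1925 = 0.6075%.
Real GDP in the next year = 12862 × (1 + 0.6075/100) = 12862 × 1.006075 ≈ 12940 billion.

$12,940 billion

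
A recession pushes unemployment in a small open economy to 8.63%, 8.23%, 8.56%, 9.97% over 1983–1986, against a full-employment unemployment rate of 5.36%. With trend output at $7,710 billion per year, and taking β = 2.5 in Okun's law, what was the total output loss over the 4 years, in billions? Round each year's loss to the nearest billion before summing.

Year 1983: gap = -2.5 × (8.63 - 5.36) = -8.175%, loss ≈ 7710 × 8.175/100 ≈ 630.
Year 1984: gap = -2.5 × (8.23 - 5.36) = -7.175%, loss ≈ 7710 × 7.175/100 ≈ 553.
Year 1985: gap = -2.5 × (8.56 - 5.36) = -8%, loss ≈ 7710 × 8/100 ≈ 617.
Year 1986: gap = -2.5 × (9.97 - 5.36) = -11.525%, loss ≈ 7710 × 11.525/100 ≈ 889.
Total lost output = 630 + 553 + 617 + 889 = 2689 billion.

$2,689 billion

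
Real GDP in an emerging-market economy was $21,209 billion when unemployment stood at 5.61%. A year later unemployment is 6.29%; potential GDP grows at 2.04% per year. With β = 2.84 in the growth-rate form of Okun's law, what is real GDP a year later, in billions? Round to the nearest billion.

Δu = 6.29 - 5.61 = 0.68 points.
Okun's law (growth form): g_Y = g_Y* - β × Δu = 2.04 - 2.84 × (0.68) = 2.04 - 1.9312 = 0.1088%.
Real GDP in the next year = 21209 × (1 + 0.1088/100) = 21209 × 1.001088 ≈ 21232 billion.

$21,232 billion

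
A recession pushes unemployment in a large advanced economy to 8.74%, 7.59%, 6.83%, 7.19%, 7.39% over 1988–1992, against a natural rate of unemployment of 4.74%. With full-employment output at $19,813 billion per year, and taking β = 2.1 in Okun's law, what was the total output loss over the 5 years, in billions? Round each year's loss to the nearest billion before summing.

Year 1988: gap = -2.1 × (8.74 - 4.74) = -8.4%, loss ≈ 19813 × 8.4/100 ≈ 1664.
Year 1989: gap = -2.1 × (7.59 - 4.74) = -5.985%, loss ≈ 19813 × 5.985/100 ≈ 1186.
Year 1990: gap = -2.1 × (6.83 - 4.74) = -4.389%, loss ≈ 19813 × 4.389/100 ≈ 870.
Year 1991: gap = -2.1 × (7.19 - 4.74) = -5.145%, loss ≈ 19813 × 5.145/100 ≈ 1019.
Year 1992: gap = -2.1 × (7.39 - 4.74) = -5.565%, loss ≈ 19813 × 5.565/100 ≈ 1103.
Total lost output = 1664 + 1186 + 870 + 1019 + 1103 = 5842 billion.

$5,842 billion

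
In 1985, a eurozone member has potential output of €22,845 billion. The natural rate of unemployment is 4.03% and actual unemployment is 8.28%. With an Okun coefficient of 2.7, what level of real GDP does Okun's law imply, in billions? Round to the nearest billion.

Unemployment gap = 8.28 - 4.03 = 4.25 points, so the output gap is -2.7 × 4.25 = -11.475%.
Actual GDP = 22845 × (1 - 11.475/100) = 22845 × 0.88525 ≈ 20224 billion.

€20,224 billion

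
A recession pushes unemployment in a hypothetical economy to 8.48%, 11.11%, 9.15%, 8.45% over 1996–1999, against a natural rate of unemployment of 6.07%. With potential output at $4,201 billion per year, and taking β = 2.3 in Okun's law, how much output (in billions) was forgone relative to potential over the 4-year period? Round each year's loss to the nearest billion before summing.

$1,248 billion

Year 1996: gap = -2.3 × (8.48 - 6.07) = -5.543%, loss ≈ 4201 × 5.543/100 ≈ 233.
Year 1997: gap = -2.3 × (11.11 - 6.07) = -11.592%, loss ≈ 4201 × 11.592/100 ≈ 487.
Year 1998: gap = -2.3 × (9.15 - 6.07) = -7.084%, loss ≈ 4201 × 7.084/100 ≈ 298.
Year 1999: gap = -2.3 × (8.45 - 6.07) = -5.474%, loss ≈ 4201 × 5.474/100 ≈ 230.
Total lost output = 233 + 487 + 298 + 230 = 1248 billion.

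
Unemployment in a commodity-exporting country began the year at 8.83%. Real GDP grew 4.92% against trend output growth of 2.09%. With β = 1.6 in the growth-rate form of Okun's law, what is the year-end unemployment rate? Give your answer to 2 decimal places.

7.06%

Growth-rate Okun's law: g_Y = g_Y* - β × Δu, so Δu = (g_Y* - g_Y)/β.
Δu = (2.09 - 4.92)/1.6 = -2.83/1.6 = -1.77 percentage points.
Year-end unemployment = 8.83 - 1.77 = 7.06%.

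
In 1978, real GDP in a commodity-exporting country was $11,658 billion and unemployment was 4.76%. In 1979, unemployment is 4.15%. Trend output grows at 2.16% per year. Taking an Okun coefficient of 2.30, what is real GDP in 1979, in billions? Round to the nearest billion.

Δu = 4.15 - 4.76 = -0.61 points.
Okun's law (growth form): g_Y = g_Y* - β × Δu = 2.16 - 2.30 × (-0.61) = 2.16 + 1.403 = 3.563%.
Real GDP in the next year = 11658 × (1 + 3.563/100) = 11658 × 1.03563 ≈ 12073 billion.

$12,073 billion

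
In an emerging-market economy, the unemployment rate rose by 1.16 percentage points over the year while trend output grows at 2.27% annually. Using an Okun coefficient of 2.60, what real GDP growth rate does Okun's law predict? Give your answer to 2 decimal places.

Growth-rate Okun's law: g_Y = g_Y* - β × Δu.
g_Y = 2.27 - 2.60 × (1.16) = 2.27 - 3.016 = -0.746%, i.e. -0.75% to 2 d.p.

-0.75%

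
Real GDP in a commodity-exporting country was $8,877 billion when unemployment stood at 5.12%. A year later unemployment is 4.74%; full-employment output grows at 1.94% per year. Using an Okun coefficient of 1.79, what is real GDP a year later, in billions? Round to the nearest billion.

Δu = 4.74 - 5.12 = -0.38 points.
Okun's law (growth form): g_Y = g_Y* - β × Δu = 1.94 - 1.79 × (-0.38) = 1.94 + 0.6802 = 2.6202%.
Real GDP in the next year = 8877 × (1 + 2.6202/100) = 8877 × 1.026202 ≈ 9110 billion.

$9,110 billion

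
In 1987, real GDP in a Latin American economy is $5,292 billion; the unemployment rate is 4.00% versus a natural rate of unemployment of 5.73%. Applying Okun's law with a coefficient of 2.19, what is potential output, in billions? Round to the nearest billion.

Unemployment gap = 4 - 5.73 = -1.73 points, so output gap = -2.19 × (-1.73) = 3.7887%.
Since Y = Y* × (1 + gap/100), Y* = 5292/1.037887 ≈ 5099 billion.

$5,099 billion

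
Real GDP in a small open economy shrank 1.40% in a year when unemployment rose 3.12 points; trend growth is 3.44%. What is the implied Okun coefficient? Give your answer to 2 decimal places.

Growth form: g_Y = g_Y* - β × Δu, so β = (g_Y* - g_Y)/Δu.
β = (3.44 + 1.4)/3.12 = 4.84/3.12 = 1.55.

β ≈ 1.55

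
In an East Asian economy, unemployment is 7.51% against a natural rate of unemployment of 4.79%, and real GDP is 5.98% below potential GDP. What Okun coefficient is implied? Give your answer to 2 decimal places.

β ≈ 2.20

Okun's law: output gap = -β × (u - u*).
-5.98 = -β × (7.51 - 4.79) = -β × 2.72, so β = 5.98/2.72 = 2.20.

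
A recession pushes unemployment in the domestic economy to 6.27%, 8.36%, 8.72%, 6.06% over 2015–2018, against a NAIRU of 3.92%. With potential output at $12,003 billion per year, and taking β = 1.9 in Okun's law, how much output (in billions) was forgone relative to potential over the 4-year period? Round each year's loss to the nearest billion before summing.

$3,132 billion

Year 2015: gap = -1.9 × (6.27 - 3.92) = -4.465%, loss ≈ 12003 × 4.465/100 ≈ 536.
Year 2016: gap = -1.9 × (8.36 - 3.92) = -8.436%, loss ≈ 12003 × 8.436/100 ≈ 1013.
Year 2017: gap = -1.9 × (8.72 - 3.92) = -9.12%, loss ≈ 12003 × 9.12/100 ≈ 1095.
Year 2018: gap = -1.9 × (6.06 - 3.92) = -4.066%, loss ≈ 12003 × 4.066/100 ≈ 488.
Total lost output = 536 + 1013 + 1095 + 488 = 3132 billion.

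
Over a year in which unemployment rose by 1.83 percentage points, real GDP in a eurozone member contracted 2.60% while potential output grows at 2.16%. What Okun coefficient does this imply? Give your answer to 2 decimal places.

Growth form: g_Y = g_Y* - β × Δu, so β = (g_Y* - g_Y)/Δu.
β = (2.16 + 2.6)/1.83 = 4.76/1.83 = 2.60.

β ≈ 2.60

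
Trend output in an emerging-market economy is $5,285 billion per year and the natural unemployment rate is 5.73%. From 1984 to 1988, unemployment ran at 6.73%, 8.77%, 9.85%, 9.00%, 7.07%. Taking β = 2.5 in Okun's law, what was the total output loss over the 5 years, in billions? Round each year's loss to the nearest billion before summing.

Year 1984: gap = -2.5 × (6.73 - 5.73) = -2.5%, loss ≈ 5285 × 2.5/100 ≈ 132.
Year 1985: gap = -2.5 × (8.77 - 5.73) = -7.6%, loss ≈ 5285 × 7.6/100 ≈ 402.
Year 1986: gap = -2.5 × (9.85 - 5.73) = -10.3%, loss ≈ 5285 × 10.3/100 ≈ 544.
Year 1987: gap = -2.5 × (9 - 5.73) = -8.175%, loss ≈ 5285 × 8.175/100 ≈ 432.
Year 1988: gap = -2.5 × (7.07 - 5.73) = -3.35%, loss ≈ 5285 × 3.35/100 ≈ 177.
Total lost output = 132 + 402 + 544 + 432 + 177 = 1687 billion.

$1,687 billion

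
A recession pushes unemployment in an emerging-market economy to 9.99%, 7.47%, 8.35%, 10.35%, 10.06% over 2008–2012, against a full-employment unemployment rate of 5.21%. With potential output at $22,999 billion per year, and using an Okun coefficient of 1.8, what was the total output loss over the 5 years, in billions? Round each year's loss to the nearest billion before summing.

Year 2008: gap = -1.8 × (9.99 - 5.21) = -8.604%, loss ≈ 22999 × 8.604/100 ≈ 1979.
Year 2009: gap = -1.8 × (7.47 - 5.21) = -4.068%, loss ≈ 22999 × 4.068/100 ≈ 936.
Year 2010: gap = -1.8 × (8.35 - 5.21) = -5.652%, loss ≈ 22999 × 5.652/100 ≈ 1300.
Year 2011: gap = -1.8 × (10.35 - 5.21) = -9.252%, loss ≈ 22999 × 9.252/100 ≈ 2128.
Year 2012: gap = -1.8 × (10.06 - 5.21) = -8.73%, loss ≈ 22999 × 8.73/100 ≈ 2008.
Total lost output = 1979 + 936 + 1300 + 2128 + 2008 = 8351 billion.

$8,351 billion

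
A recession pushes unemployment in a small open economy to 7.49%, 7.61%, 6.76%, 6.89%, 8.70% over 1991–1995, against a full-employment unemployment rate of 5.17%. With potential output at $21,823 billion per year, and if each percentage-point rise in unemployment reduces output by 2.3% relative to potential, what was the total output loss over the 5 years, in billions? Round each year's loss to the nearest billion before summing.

$5,822 billion

Year 1991: gap = -2.3 × (7.49 - 5.17) = -5.336%, loss ≈ 21823 × 5.336/100 ≈ 1164.
Year 1992: gap = -2.3 × (7.61 - 5.17) = -5.612%, loss ≈ 21823 × 5.612/100 ≈ 1225.
Year 1993: gap = -2.3 × (6.76 - 5.17) = -3.657%, loss ≈ 21823 × 3.657/100 ≈ 798.
Year 1994: gap = -2.3 × (6.89 - 5.17) = -3.956%, loss ≈ 21823 × 3.956/100 ≈ 863.
Year 1995: gap = -2.3 × (8.7 - 5.17) = -8.119%, loss ≈ 21823 × 8.119/100 ≈ 1772.
Total lost output = 1164 + 1225 + 798 + 863 + 1772 = 5822 billion.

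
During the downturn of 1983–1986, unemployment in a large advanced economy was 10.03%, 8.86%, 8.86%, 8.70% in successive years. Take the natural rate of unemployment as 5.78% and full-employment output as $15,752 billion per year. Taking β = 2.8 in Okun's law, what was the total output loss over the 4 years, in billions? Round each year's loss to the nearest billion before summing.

$5,878 billion

Year 1983: gap = -2.8 × (10.03 - 5.78) = -11.9%, loss ≈ 15752 × 11.9/100 ≈ 1874.
Year 1984: gap = -2.8 × (8.86 - 5.78) = -8.624%, loss ≈ 15752 × 8.624/100 ≈ 1358.
Year 1985: gap = -2.8 × (8.86 - 5.78) = -8.624%, loss ≈ 15752 × 8.624/100 ≈ 1358.
Year 1986: gap = -2.8 × (8.7 - 5.78) = -8.176%, loss ≈ 15752 × 8.176/100 ≈ 1288.
Total lost output = 1874 + 1358 + 1358 + 1288 = 5878 billion.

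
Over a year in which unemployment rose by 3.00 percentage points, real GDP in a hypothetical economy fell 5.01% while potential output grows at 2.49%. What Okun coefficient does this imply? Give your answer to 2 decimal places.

Growth form: g_Y = g_Y* - β × Δu, so β = (g_Y* - g_Y)/Δu.
β = (2.49 + 5.01)/3.00 = 7.5/3.00 = 2.50.

β ≈ 2.50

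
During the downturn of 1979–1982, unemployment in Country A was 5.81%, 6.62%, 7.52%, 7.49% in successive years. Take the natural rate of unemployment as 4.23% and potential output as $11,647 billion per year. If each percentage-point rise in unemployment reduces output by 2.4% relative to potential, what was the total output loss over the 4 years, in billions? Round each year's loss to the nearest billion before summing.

$2,941 billion

Year 1979: gap = -2.4 × (5.81 - 4.23) = -3.792%, loss ≈ 11647 × 3.792/100 ≈ 442.
Year 1980: gap = -2.4 × (6.62 - 4.23) = -5.736%, loss ≈ 11647 × 5.736/100 ≈ 668.
Year 1981: gap = -2.4 × (7.52 - 4.23) = -7.896%, loss ≈ 11647 × 7.896/100 ≈ 920.
Year 1982: gap = -2.4 × (7.49 - 4.23) = -7.824%, loss ≈ 11647 × 7.824/100 ≈ 911.
Total lost output = 442 + 668 + 920 + 911 = 2941 billion.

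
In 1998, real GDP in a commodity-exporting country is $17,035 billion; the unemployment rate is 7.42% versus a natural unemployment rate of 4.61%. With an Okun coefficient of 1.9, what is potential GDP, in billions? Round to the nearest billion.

Unemployment gap = 7.42 - 4.61 = 2.81 points, so output gap = -1.9 × 2.81 = -5.339%.
Since Y = Y* × (1 + gap/100), Y* = 17035/0.94661 ≈ 17996 billion.

$17,996 billion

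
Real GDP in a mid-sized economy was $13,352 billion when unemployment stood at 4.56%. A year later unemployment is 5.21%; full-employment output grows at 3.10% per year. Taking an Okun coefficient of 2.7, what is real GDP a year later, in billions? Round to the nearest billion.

Δu = 5.21 - 4.56 = 0.65 points.
Okun's law (growth form): g_Y = g_Y* - β × Δu = 3.10 - 2.7 × (0.65) = 3.1 - 1.755 = 1.345%.
Real GDP in the next year = 13352 × (1 + 1.345/100) = 13352 × 1.01345 ≈ 13532 billion.

$13,532 billion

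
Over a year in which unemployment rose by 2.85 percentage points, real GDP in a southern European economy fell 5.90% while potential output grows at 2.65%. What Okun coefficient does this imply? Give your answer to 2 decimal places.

Growth form: g_Y = g_Y* - β × Δu, so β = (g_Y* - g_Y)/Δu.
β = (2.65 + 5.9)/2.85 = 8.55/2.85 = 3.00.

β ≈ 3.00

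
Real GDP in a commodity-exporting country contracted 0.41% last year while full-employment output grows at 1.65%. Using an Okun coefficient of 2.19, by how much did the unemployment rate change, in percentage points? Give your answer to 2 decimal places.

Growth-rate Okun's law: g_Y = g_Y* - β × Δu, so Δu = (g_Y* - g_Y)/β.
Δu = (1.65 + 0.41)/2.19 = 2.06/2.19 = 0.94 percentage points.

0.94 percentage points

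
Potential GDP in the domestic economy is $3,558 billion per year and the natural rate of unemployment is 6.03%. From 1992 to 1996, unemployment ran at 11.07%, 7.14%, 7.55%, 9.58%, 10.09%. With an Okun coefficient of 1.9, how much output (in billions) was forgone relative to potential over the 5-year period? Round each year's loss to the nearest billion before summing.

$1,033 billion

Year 1992: gap = -1.9 × (11.07 - 6.03) = -9.576%, loss ≈ 3558 × 9.576/100 ≈ 341.
Year 1993: gap = -1.9 × (7.14 - 6.03) = -2.109%, loss ≈ 3558 × 2.109/100 ≈ 75.
Year 1994: gap = -1.9 × (7.55 - 6.03) = -2.888%, loss ≈ 3558 × 2.888/100 ≈ 103.
Year 1995: gap = -1.9 × (9.58 - 6.03) = -6.745%, loss ≈ 3558 × 6.745/100 ≈ 240.
Year 1996: gap = -1.9 × (10.09 - 6.03) = -7.714%, loss ≈ 3558 × 7.714/100 ≈ 274.
Total lost output = 341 + 75 + 103 + 240 + 274 = 1033 billion.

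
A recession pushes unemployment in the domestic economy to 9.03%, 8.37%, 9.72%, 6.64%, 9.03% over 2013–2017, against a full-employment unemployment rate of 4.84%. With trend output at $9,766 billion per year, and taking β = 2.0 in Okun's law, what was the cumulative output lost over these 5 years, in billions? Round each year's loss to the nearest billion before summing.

$3,630 billion

Year 2013: gap = -2.0 × (9.03 - 4.84) = -8.38%, loss ≈ 9766 × 8.38/100 ≈ 818.
Year 2014: gap = -2.0 × (8.37 - 4.84) = -7.06%, loss ≈ 9766 × 7.06/100 ≈ 689.
Year 2015: gap = -2.0 × (9.72 - 4.84) = -9.76%, loss ≈ 9766 × 9.76/100 ≈ 953.
Year 2016: gap = -2.0 × (6.64 - 4.84) = -3.6%, loss ≈ 9766 × 3.6/100 ≈ 352.
Year 2017: gap = -2.0 × (9.03 - 4.84) = -8.38%, loss ≈ 9766 × 8.38/100 ≈ 818.
Total lost output = 818 + 689 + 953 + 352 + 818 = 3630 billion.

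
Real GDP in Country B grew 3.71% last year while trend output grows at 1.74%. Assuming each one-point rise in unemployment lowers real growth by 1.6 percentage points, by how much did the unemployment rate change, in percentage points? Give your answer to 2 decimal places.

Growth-rate Okun's law: g_Y = g_Y* - β × Δu, so Δu = (g_Y* - g_Y)/β.
Δu = (1.74 - 3.71)/1.6 = -1.97/1.6 = -1.23 percentage points.

-1.23 percentage points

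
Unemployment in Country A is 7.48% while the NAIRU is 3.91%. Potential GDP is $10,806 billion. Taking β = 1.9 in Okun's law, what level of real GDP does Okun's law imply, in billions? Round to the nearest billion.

$10,073 billion

Unemployment gap = 7.48 - 3.91 = 3.57 points, so the output gap is -1.9 × 3.57 = -6.783%.
Actual GDP = 10806 × (1 - 6.783/100) = 10806 × 0.93217 ≈ 10073 billion.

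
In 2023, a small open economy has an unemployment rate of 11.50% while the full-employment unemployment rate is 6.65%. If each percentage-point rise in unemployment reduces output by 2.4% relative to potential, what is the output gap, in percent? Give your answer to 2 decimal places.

The unemployment gap is 11.5 - 6.65 = 4.85 percentage points.
Okun's law gives an output gap of -2.4 × 4.85 = -11.64%, i.e. 11.64% below potential.

-11.64%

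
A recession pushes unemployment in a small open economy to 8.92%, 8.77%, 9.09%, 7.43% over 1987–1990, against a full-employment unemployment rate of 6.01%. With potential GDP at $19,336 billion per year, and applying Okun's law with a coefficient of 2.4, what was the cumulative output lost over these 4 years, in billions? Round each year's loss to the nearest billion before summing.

$4,719 billion

Year 1987: gap = -2.4 × (8.92 - 6.01) = -6.984%, loss ≈ 19336 × 6.984/100 ≈ 1350.
Year 1988: gap = -2.4 × (8.77 - 6.01) = -6.624%, loss ≈ 19336 × 6.624/100 ≈ 1281.
Year 1989: gap = -2.4 × (9.09 - 6.01) = -7.392%, loss ≈ 19336 × 7.392/100 ≈ 1429.
Year 1990: gap = -2.4 × (7.43 - 6.01) = -3.408%, loss ≈ 19336 × 3.408/100 ≈ 659.
Total lost output = 1350 + 1281 + 1429 + 659 = 4719 billion.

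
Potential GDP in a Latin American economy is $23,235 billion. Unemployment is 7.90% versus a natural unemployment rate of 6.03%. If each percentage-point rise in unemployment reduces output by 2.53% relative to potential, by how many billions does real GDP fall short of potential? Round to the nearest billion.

$1,099 billion

Output gap = -2.53 × (7.9 - 6.03) = -2.53 × 1.87 = -4.7311%.
Actual GDP ≈ 23235 × 0.952689 ≈ 22136 billion, so the shortfall is 23235 - 22136 = 1099 billion.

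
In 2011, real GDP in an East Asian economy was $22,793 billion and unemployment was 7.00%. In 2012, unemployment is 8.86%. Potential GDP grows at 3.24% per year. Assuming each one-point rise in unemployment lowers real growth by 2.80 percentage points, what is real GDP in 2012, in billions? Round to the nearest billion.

$22,344 billion

Δu = 8.86 - 7 = 1.86 points.
Okun's law (growth form): g_Y = g_Y* - β × Δu = 3.24 - 2.80 × (1.86) = 3.24 - 5.208 = -1.968%.
Real GDP in the next year = 22793 × (1 - 1.968/100) = 22793 × 0.98032 ≈ 22344 billion.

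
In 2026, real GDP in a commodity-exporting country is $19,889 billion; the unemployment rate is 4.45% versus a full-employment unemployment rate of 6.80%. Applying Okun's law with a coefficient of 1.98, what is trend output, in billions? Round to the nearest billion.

$19,005 billion

Unemployment gap = 4.45 - 6.8 = -2.35 points, so output gap = -1.98 × (-2.35) = 4.653%.
Since Y = Y* × (1 + gap/100), Y* = 19889/1.04653 ≈ 19005 billion.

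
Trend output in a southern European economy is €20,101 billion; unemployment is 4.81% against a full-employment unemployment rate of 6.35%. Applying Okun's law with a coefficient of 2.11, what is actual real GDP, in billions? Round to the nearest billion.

€20,754 billion

Unemployment gap = 4.81 - 6.35 = -1.54 points, so the output gap is -2.11 × (-1.54) = 3.2494%.
Actual GDP = 20101 × (1 + 3.2494/100) = 20101 × 1.032494 ≈ 20754 billion.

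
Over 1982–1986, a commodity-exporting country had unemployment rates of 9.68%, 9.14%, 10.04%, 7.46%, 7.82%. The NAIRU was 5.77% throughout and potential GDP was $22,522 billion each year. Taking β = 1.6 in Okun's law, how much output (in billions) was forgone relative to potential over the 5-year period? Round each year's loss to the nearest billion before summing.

Year 1982: gap = -1.6 × (9.68 - 5.77) = -6.256%, loss ≈ 22522 × 6.256/100 ≈ 1409.
Year 1983: gap = -1.6 × (9.14 - 5.77) = -5.392%, loss ≈ 22522 × 5.392/100 ≈ 1214.
Year 1984: gap = -1.6 × (10.04 - 5.77) = -6.832%, loss ≈ 22522 × 6.832/100 ≈ 1539.
Year 1985: gap = -1.6 × (7.46 - 5.77) = -2.704%, loss ≈ 22522 × 2.704/100 ≈ 609.
Year 1986: gap = -1.6 × (7.82 - 5.77) = -3.28%, loss ≈ 22522 × 3.28/100 ≈ 739.
Total lost output = 1409 + 1214 + 1539 + 609 + 739 = 5510 billion.

$5,510 billion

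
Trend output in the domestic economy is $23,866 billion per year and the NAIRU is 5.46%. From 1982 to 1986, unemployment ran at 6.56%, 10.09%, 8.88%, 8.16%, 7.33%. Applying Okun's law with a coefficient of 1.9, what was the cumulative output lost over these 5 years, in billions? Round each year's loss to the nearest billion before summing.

$6,221 billion

Year 1982: gap = -1.9 × (6.56 - 5.46) = -2.09%, loss ≈ 23866 × 2.09/100 ≈ 499.
Year 1983: gap = -1.9 × (10.09 - 5.46) = -8.797%, loss ≈ 23866 × 8.797/100 ≈ 2099.
Year 1984: gap = -1.9 × (8.88 - 5.46) = -6.498%, loss ≈ 23866 × 6.498/100 ≈ 1551.
Year 1985: gap = -1.9 × (8.16 - 5.46) = -5.13%, loss ≈ 23866 × 5.13/100 ≈ 1224.
Year 1986: gap = -1.9 × (7.33 - 5.46) = -3.553%, loss ≈ 23866 × 3.553/100 ≈ 848.
Total lost output = 499 + 2099 + 1551 + 1224 + 848 = 6221 billion.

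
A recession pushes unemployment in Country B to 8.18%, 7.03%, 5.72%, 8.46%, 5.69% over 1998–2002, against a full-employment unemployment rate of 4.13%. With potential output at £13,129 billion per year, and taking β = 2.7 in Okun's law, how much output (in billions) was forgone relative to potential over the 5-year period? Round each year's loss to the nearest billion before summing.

Year 1998: gap = -2.7 × (8.18 - 4.13) = -10.935%, loss ≈ 13129 × 10.935/100 ≈ 1436.
Year 1999: gap = -2.7 × (7.03 - 4.13) = -7.83%, loss ≈ 13129 × 7.83/100 ≈ 1028.
Year 2000: gap = -2.7 × (5.72 - 4.13) = -4.293%, loss ≈ 13129 × 4.293/100 ≈ 564.
Year 2001: gap = -2.7 × (8.46 - 4.13) = -11.691%, loss ≈ 13129 × 11.691/100 ≈ 1535.
Year 2002: gap = -2.7 × (5.69 - 4.13) = -4.212%, loss ≈ 13129 × 4.212/100 ≈ 553.
Total lost output = 1436 + 1028 + 564 + 1535 + 553 = 5116 billion.

£5,116 billion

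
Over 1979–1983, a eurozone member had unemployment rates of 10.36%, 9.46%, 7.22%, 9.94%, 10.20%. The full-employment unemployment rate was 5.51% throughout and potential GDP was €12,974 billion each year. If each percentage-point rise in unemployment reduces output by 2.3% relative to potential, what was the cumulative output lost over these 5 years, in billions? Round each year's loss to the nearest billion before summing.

Year 1979: gap = -2.3 × (10.36 - 5.51) = -11.155%, loss ≈ 12974 × 11.155/100 ≈ 1447.
Year 1980: gap = -2.3 × (9.46 - 5.51) = -9.085%, loss ≈ 12974 × 9.085/100 ≈ 1179.
Year 1981: gap = -2.3 × (7.22 - 5.51) = -3.933%, loss ≈ 12974 × 3.933/100 ≈ 510.
Year 1982: gap = -2.3 × (9.94 - 5.51) = -10.189%, loss ≈ 12974 × 10.189/100 ≈ 1322.
Year 1983: gap = -2.3 × (10.2 - 5.51) = -10.787%, loss ≈ 12974 × 10.787/100 ≈ 1400.
Total lost output = 1447 + 1179 + 510 + 1322 + 1400 = 5858 billion.

€5,858 billion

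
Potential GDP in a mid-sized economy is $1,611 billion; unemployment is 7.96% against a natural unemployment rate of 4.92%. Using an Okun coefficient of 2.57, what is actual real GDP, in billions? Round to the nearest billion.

$1,485 billion

Unemployment gap = 7.96 - 4.92 = 3.04 points, so the output gap is -2.57 × 3.04 = -7.8128%.
Actual GDP = 1611 × (1 - 7.8128/100) = 1611 × 0.921872 ≈ 1485 billion.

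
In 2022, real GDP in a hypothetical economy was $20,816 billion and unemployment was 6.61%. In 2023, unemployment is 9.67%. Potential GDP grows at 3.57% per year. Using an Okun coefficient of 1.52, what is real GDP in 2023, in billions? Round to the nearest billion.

Δu = 9.67 - 6.61 = 3.06 points.
Okun's law (growth form): g_Y = g_Y* - β × Δu = 3.57 - 1.52 × (3.06) = 3.57 - 4.6512 = -1.0812%.
Real GDP in the next year = 20816 × (1 - 1.0812/100) = 20816 × 0.989188 ≈ 20591 billion.

$20,591 billion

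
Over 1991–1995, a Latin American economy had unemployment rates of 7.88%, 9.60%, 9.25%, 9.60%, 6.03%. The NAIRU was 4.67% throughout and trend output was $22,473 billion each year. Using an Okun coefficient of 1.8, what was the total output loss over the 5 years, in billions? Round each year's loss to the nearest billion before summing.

Year 1991: gap = -1.8 × (7.88 - 4.67) = -5.778%, loss ≈ 22473 × 5.778/100 ≈ 1298.
Year 1992: gap = -1.8 × (9.6 - 4.67) = -8.874%, loss ≈ 22473 × 8.874/100 ≈ 1994.
Year 1993: gap = -1.8 × (9.25 - 4.67) = -8.244%, loss ≈ 22473 × 8.244/100 ≈ 1853.
Year 1994: gap = -1.8 × (9.6 - 4.67) = -8.874%, loss ≈ 22473 × 8.874/100 ≈ 1994.
Year 1995: gap = -1.8 × (6.03 - 4.67) = -2.448%, loss ≈ 22473 × 2.448/100 ≈ 550.
Total lost output = 1298 + 1994 + 1853 + 1994 + 550 = 7689 billion.

$7,689 billion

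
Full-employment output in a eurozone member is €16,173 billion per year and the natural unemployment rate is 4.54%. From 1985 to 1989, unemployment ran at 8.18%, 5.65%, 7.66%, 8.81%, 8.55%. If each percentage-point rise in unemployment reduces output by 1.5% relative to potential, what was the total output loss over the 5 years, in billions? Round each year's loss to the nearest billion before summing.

€3,918 billion

Year 1985: gap = -1.5 × (8.18 - 4.54) = -5.46%, loss ≈ 16173 × 5.46/100 ≈ 883.
Year 1986: gap = -1.5 × (5.65 - 4.54) = -1.665%, loss ≈ 16173 × 1.665/100 ≈ 269.
Year 1987: gap = -1.5 × (7.66 - 4.54) = -4.68%, loss ≈ 16173 × 4.68/100 ≈ 757.
Year 1988: gap = -1.5 × (8.81 - 4.54) = -6.405%, loss ≈ 16173 × 6.405/100 ≈ 1036.
Year 1989: gap = -1.5 × (8.55 - 4.54) = -6.015%, loss ≈ 16173 × 6.015/100 ≈ 973.
Total lost output = 883 + 269 + 757 + 1036 + 973 = 3918 billion.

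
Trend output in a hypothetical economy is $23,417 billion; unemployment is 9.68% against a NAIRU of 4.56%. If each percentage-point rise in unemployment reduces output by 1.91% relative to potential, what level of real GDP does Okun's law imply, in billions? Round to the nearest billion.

Unemployment gap = 9.68 - 4.56 = 5.12 points, so the output gap is -1.91 × 5.12 = -9.7792%.
Actual GDP = 23417 × (1 - 9.7792/100) = 23417 × 0.902208 ≈ 21127 billion.

$21,127 billion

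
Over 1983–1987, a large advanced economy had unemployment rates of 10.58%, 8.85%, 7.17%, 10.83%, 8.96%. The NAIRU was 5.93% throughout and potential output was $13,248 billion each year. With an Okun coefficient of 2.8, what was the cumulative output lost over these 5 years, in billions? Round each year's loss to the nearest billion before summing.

$6,210 billion

Year 1983: gap = -2.8 × (10.58 - 5.93) = -13.02%, loss ≈ 13248 × 13.02/100 ≈ 1725.
Year 1984: gap = -2.8 × (8.85 - 5.93) = -8.176%, loss ≈ 13248 × 8.176/100 ≈ 1083.
Year 1985: gap = -2.8 × (7.17 - 5.93) = -3.472%, loss ≈ 13248 × 3.472/100 ≈ 460.
Year 1986: gap = -2.8 × (10.83 - 5.93) = -13.72%, loss ≈ 13248 × 13.72/100 ≈ 1818.
Year 1987: gap = -2.8 × (8.96 - 5.93) = -8.484%, loss ≈ 13248 × 8.484/100 ≈ 1124.
Total lost output = 1725 + 1083 + 460 + 1818 + 1124 = 6210 billion.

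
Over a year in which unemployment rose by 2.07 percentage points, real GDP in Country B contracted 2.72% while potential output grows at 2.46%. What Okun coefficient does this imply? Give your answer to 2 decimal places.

Growth form: g_Y = g_Y* - β × Δu, so β = (g_Y* - g_Y)/Δu.
β = (2.46 + 2.72)/2.07 = 5.18/2.07 = 2.50.

β ≈ 2.50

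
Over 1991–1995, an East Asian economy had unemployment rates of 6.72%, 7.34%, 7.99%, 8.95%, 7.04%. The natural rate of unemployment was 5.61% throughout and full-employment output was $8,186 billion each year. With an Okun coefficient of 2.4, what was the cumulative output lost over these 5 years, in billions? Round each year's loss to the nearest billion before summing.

$1,963 billion

Year 1991: gap = -2.4 × (6.72 - 5.61) = -2.664%, loss ≈ 8186 × 2.664/100 ≈ 218.
Year 1992: gap = -2.4 × (7.34 - 5.61) = -4.152%, loss ≈ 8186 × 4.152/100 ≈ 340.
Year 1993: gap = -2.4 × (7.99 - 5.61) = -5.712%, loss ≈ 8186 × 5.712/100 ≈ 468.
Year 1994: gap = -2.4 × (8.95 - 5.61) = -8.016%, loss ≈ 8186 × 8.016/100 ≈ 656.
Year 1995: gap = -2.4 × (7.04 - 5.61) = -3.432%, loss ≈ 8186 × 3.432/100 ≈ 281.
Total lost output = 218 + 340 + 468 + 656 + 281 = 1963 billion.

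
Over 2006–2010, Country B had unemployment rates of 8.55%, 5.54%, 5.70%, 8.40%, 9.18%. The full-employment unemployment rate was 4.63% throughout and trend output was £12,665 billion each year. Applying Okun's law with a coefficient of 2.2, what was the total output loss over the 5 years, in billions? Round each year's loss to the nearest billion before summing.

£3,962 billion

Year 2006: gap = -2.2 × (8.55 - 4.63) = -8.624%, loss ≈ 12665 × 8.624/100 ≈ 1092.
Year 2007: gap = -2.2 × (5.54 - 4.63) = -2.002%, loss ≈ 12665 × 2.002/100 ≈ 254.
Year 2008: gap = -2.2 × (5.7 - 4.63) = -2.354%, loss ≈ 12665 × 2.354/100 ≈ 298.
Year 2009: gap = -2.2 × (8.4 - 4.63) = -8.294%, loss ≈ 12665 × 8.294/100 ≈ 1050.
Year 2010: gap = -2.2 × (9.18 - 4.63) = -10.01%, loss ≈ 12665 × 10.01/100 ≈ 1268.
Total lost output = 1092 + 254 + 298 + 1050 + 1268 = 3962 billion.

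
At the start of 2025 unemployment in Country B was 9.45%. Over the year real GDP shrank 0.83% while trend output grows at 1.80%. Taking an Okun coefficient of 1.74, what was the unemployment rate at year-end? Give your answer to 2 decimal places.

Growth-rate Okun's law: g_Y = g_Y* - β × Δu, so Δu = (g_Y* - g_Y)/β.
Δu = (1.8 + 0.83)/1.74 = 2.63/1.74 = 1.51 percentage points.
Year-end unemployment = 9.45 + 1.51 = 10.96%.

10.96%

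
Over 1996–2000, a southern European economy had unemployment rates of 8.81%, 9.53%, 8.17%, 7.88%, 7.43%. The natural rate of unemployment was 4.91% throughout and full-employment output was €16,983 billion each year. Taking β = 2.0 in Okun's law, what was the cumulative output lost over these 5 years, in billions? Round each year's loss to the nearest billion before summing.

Year 1996: gap = -2.0 × (8.81 - 4.91) = -7.8%, loss ≈ 16983 × 7.8/100 ≈ 1325.
Year 1997: gap = -2.0 × (9.53 - 4.91) = -9.24%, loss ≈ 16983 × 9.24/100 ≈ 1569.
Year 1998: gap = -2.0 × (8.17 - 4.91) = -6.52%, loss ≈ 16983 × 6.52/100 ≈ 1107.
Year 1999: gap = -2.0 × (7.88 - 4.91) = -5.94%, loss ≈ 16983 × 5.94/100 ≈ 1009.
Year 2000: gap = -2.0 × (7.43 - 4.91) = -5.04%, loss ≈ 16983 × 5.04/100 ≈ 856.
Total lost output = 1325 + 1569 + 1107 + 1009 + 856 = 5866 billion.

€5,866 billion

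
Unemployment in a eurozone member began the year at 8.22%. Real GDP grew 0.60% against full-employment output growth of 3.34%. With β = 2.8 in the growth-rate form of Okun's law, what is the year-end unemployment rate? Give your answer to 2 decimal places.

9.20%

Growth-rate Okun's law: g_Y = g_Y* - β × Δu, so Δu = (g_Y* - g_Y)/β.
Δu = (3.34 - 0.6)/2.8 = 2.74/2.8 = 0.98 percentage points.
Year-end unemployment = 8.22 + 0.98 = 9.20%.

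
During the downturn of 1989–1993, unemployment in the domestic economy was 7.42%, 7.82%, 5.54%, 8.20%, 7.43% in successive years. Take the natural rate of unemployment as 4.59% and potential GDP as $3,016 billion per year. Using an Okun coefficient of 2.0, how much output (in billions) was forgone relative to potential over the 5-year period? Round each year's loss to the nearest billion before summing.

$812 billion

Year 1989: gap = -2.0 × (7.42 - 4.59) = -5.66%, loss ≈ 3016 × 5.66/100 ≈ 171.
Year 1990: gap = -2.0 × (7.82 - 4.59) = -6.46%, loss ≈ 3016 × 6.46/100 ≈ 195.
Year 1991: gap = -2.0 × (5.54 - 4.59) = -1.9%, loss ≈ 3016 × 1.9/100 ≈ 57.
Year 1992: gap = -2.0 × (8.2 - 4.59) = -7.22%, loss ≈ 3016 × 7.22/100 ≈ 218.
Year 1993: gap = -2.0 × (7.43 - 4.59) = -5.68%, loss ≈ 3016 × 5.68/100 ≈ 171.
Total lost output = 171 + 195 + 57 + 218 + 171 = 812 billion.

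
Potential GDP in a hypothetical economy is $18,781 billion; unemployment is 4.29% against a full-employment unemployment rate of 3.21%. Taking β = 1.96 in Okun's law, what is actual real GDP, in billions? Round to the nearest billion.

$18,383 billion

Unemployment gap = 4.29 - 3.21 = 1.08 points, so the output gap is -1.96 × 1.08 = -2.1168%.
Actual GDP = 18781 × (1 - 2.1168/100) = 18781 × 0.978832 ≈ 18383 billion.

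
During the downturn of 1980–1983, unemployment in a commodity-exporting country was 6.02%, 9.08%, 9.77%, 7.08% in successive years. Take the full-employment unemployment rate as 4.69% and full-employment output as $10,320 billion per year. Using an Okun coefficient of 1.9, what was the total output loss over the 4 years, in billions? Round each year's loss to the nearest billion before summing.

Year 1980: gap = -1.9 × (6.02 - 4.69) = -2.527%, loss ≈ 10320 × 2.527/100 ≈ 261.
Year 1981: gap = -1.9 × (9.08 - 4.69) = -8.341%, loss ≈ 10320 × 8.341/100 ≈ 861.
Year 1982: gap = -1.9 × (9.77 - 4.69) = -9.652%, loss ≈ 10320 × 9.652/100 ≈ 996.
Year 1983: gap = -1.9 × (7.08 - 4.69) = -4.541%, loss ≈ 10320 × 4.541/100 ≈ 469.
Total lost output = 261 + 861 + 996 + 469 = 2587 billion.

$2,587 billion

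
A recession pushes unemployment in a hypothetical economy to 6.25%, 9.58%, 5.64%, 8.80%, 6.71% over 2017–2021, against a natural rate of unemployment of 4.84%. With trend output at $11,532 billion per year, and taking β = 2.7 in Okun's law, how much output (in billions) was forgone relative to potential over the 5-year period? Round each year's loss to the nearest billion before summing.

$3,979 billion

Year 2017: gap = -2.7 × (6.25 - 4.84) = -3.807%, loss ≈ 11532 × 3.807/100 ≈ 439.
Year 2018: gap = -2.7 × (9.58 - 4.84) = -12.798%, loss ≈ 11532 × 12.798/100 ≈ 1476.
Year 2019: gap = -2.7 × (5.64 - 4.84) = -2.16%, loss ≈ 11532 × 2.16/100 ≈ 249.
Year 2020: gap = -2.7 × (8.8 - 4.84) = -10.692%, loss ≈ 11532 × 10.692/100 ≈ 1233.
Year 2021: gap = -2.7 × (6.71 - 4.84) = -5.049%, loss ≈ 11532 × 5.049/100 ≈ 582.
Total lost output = 439 + 1476 + 249 + 1233 + 582 = 3979 billion.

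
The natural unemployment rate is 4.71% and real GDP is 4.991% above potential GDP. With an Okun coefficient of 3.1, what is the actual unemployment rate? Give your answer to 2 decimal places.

3.10%

From Okun's law, u - u* = -(output gap)/β = -(4.991)/3.1 = -1.61 points.
So u = 4.71 - 1.61 = 3.10%.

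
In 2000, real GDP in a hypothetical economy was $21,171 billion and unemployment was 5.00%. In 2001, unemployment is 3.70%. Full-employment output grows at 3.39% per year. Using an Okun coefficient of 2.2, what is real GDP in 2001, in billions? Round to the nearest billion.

Δu = 3.7 - 5 = -1.3 points.
Okun's law (growth form): g_Y = g_Y* - β × Δu = 3.39 - 2.2 × (-1.30) = 3.39 + 2.86 = 6.25%.
Real GDP in the next year = 21171 × (1 + 6.25/100) = 21171 × 1.0625 ≈ 22494 billion.

$22,494 billion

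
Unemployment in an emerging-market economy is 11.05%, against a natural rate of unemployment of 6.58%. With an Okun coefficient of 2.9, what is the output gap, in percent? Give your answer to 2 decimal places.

-12.96%

The unemployment gap is 11.05 - 6.58 = 4.47 percentage points.
Okun's law gives an output gap of -2.9 × 4.47 = -12.963%, i.e. 12.96% below potential.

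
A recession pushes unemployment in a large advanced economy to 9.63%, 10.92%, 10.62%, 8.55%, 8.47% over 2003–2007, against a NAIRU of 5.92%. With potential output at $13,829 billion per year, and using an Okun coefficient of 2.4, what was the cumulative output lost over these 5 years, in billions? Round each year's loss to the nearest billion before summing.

$6,169 billion

Year 2003: gap = -2.4 × (9.63 - 5.92) = -8.904%, loss ≈ 13829 × 8.904/100 ≈ 1231.
Year 2004: gap = -2.4 × (10.92 - 5.92) = -12%, loss ≈ 13829 × 12/100 ≈ 1659.
Year 2005: gap = -2.4 × (10.62 - 5.92) = -11.28%, loss ≈ 13829 × 11.28/100 ≈ 1560.
Year 2006: gap = -2.4 × (8.55 - 5.92) = -6.312%, loss ≈ 13829 × 6.312/100 ≈ 873.
Year 2007: gap = -2.4 × (8.47 - 5.92) = -6.12%, loss ≈ 13829 × 6.12/100 ≈ 846.
Total lost output = 1231 + 1659 + 1560 + 873 + 846 = 6169 billion.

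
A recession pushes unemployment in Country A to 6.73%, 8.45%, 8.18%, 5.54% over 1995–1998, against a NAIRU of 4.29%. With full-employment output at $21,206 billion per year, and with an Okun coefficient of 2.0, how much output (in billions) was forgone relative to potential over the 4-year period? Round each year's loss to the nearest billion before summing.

$4,979 billion

Year 1995: gap = -2.0 × (6.73 - 4.29) = -4.88%, loss ≈ 21206 × 4.88/100 ≈ 1035.
Year 1996: gap = -2.0 × (8.45 - 4.29) = -8.32%, loss ≈ 21206 × 8.32/100 ≈ 1764.
Year 1997: gap = -2.0 × (8.18 - 4.29) = -7.78%, loss ≈ 21206 × 7.78/100 ≈ 1650.
Year 1998: gap = -2.0 × (5.54 - 4.29) = -2.5%, loss ≈ 21206 × 2.5/100 ≈ 530.
Total lost output = 1035 + 1764 + 1650 + 530 = 4979 billion.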